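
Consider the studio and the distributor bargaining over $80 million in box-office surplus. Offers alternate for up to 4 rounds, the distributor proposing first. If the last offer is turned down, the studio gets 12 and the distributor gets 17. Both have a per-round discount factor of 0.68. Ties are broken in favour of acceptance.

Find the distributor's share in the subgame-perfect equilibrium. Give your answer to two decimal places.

42.78

Work backward from the last round.
Round 4 (the studio proposes): the distributor gets 17 if talks fail, so the studio offers 17 and keeps 63.
Round 3 (the distributor proposes): the studio can get 63 next round, worth 0.68 × 63 = 42.84 now, so the distributor offers 42.84, keeping 37.16.
Round 2 (the studio proposes): the distributor can get 37.16 next round, worth 0.68 × 37.16 = 25.2688 now, so the studio offers 25.2688, keeping 54.7312.
Round 1 (the distributor proposes): the studio can get 54.7312 next round, worth 0.68 × 54.7312 = 37.217216 now, so the distributor offers 37.217216, keeping 42.782784.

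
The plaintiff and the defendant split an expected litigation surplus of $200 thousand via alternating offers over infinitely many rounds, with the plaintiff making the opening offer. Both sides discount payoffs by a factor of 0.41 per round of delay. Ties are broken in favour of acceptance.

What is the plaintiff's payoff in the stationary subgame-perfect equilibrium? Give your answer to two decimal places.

Let x be the plaintiff's share when the plaintiff proposes and y be the defendant's share when the defendant proposes.
The defendant accepts iff offered ≥ 0.41·y, so x = 200 − 0.41y. Symmetrically y = 200 − 0.41x.
Substituting: x = 200 − 0.41(200 − 0.41x), giving x(1 − 0.41·0.41) = 200(1 − 0.41).
So x = 200 × 0.59 / 0.8319 ≈ 141.8440, and the defendant receives 200 − x ≈ 58.1560.

141.84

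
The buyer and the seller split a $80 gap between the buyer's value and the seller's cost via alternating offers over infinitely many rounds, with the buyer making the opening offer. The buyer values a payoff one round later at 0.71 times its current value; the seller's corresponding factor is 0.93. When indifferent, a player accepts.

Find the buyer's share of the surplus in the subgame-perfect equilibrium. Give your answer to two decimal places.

16.49

In a stationary SPE each proposer offers the other exactly their discounted continuation value.
If the buyer keeps x when proposing and the seller keeps y when proposing, then x = 80 − 0.93y and y = 80 − 0.71x.
Solving: x = 80(1 − 0.93) / (1 − 0.71·0.93) = 5.6 / 0.3397 ≈ 16.4851.
The seller gets 80 − 16.4851 ≈ 63.5149.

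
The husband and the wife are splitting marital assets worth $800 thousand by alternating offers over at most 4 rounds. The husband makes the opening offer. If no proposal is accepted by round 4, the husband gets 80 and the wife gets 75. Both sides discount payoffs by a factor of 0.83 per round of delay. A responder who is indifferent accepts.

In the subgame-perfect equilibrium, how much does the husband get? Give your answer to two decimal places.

Round 4 (the wife proposes): the husband gets 80 if talks fail, so the wife offers 80 and keeps 720.
Round 3 (the husband proposes): the wife can get 720 next round, worth 0.83 × 720 = 597.6 now. The husband offers 597.6 and keeps 800 − 597.6 = 202.4.
Round 2 (the wife proposes): the husband can get 202.4 next round, worth 0.83 × 202.4 = 167.992 now; the wife offers that and keeps 632.008.
Round 1 (the husband proposes): the wife can get 632.008 next round, worth 0.83 × 632.008 = 524.56664 now. The husband offers 524.56664 and keeps 800 − 524.56664 = 275.43336.

275.43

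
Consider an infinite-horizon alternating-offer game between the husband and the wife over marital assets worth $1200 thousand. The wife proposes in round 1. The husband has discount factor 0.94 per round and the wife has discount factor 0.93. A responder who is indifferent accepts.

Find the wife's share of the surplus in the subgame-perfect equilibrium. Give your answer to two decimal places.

572.34

Let x be the wife's share when the wife proposes and y be the husband's share when the husband proposes.
The husband accepts iff offered ≥ 0.94·y, so x = 1200 − 0.94y. Symmetrically y = 1200 − 0.93x.
Substituting: x = 1200 − 0.94(1200 − 0.93x), giving x(1 − 0.93·0.94) = 1200(1 − 0.94).
So x = 1200 × 0.06 / 0.1258 ≈ 572.3370, and the husband receives 1200 − x ≈ 627.6630.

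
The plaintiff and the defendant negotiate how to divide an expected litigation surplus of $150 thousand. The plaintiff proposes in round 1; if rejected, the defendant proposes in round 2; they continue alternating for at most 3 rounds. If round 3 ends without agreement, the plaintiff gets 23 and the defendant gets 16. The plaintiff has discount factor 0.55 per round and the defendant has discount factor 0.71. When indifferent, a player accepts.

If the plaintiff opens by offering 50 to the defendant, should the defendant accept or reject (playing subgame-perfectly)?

Reject

Round 3 (the plaintiff proposes): the defendant gets 16 if talks fail, so the plaintiff offers 16 and keeps 134.
Round 2 (the defendant proposes): the plaintiff can get 134 next round, worth 0.55 × 134 = 73.7 now, so the defendant offers 73.7, keeping 76.3.
So by rejecting in round 1, the defendant gets 76.3 next round, worth 0.71 × 76.3 = 54.173 now.
Offer 50 < 54.173, so the defendant rejects.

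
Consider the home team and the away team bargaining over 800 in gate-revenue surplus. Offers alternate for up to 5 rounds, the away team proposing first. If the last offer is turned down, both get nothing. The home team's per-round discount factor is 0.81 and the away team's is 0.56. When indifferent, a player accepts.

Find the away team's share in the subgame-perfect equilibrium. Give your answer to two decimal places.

385.55

Round 5 (the away team proposes): the home team will accept anything ≥ 0, so the away team offers 0 and keeps 800.
Round 4 (the home team proposes): the away team can get 800 next round, worth 0.56 × 800 = 448 now, so the home team offers 448, keeping 352.
Round 3 (the away team proposes): the home team can get 352 next round, worth 0.81 × 352 = 285.12 now. The away team offers 285.12 and keeps 800 − 285.12 = 514.88.
Round 2 (the home team proposes): the away team can get 514.88 next round, worth 0.56 × 514.88 = 288.3328 now. The home team offers 288.3328 and keeps 800 − 288.3328 = 511.6672.
Round 1 (the away team proposes): the home team can get 511.6672 next round, worth 0.81 × 511.6672 = 414.450432 now; the away team offers that and keeps 385.549568.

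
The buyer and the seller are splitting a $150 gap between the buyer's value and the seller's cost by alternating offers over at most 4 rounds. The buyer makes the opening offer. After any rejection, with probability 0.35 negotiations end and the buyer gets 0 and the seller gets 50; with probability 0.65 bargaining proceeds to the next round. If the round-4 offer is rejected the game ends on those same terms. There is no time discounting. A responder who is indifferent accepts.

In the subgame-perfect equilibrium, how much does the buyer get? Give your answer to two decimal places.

49.79

Round 4 (the seller proposes): the buyer will accept anything ≥ 0, so the seller offers 0 and keeps 150.
Round 3 (the buyer proposes): rejecting gives the seller an expected 0.65 × 150 + 0.35 × 50 = 115. The buyer offers 115 and keeps 150 − 115 = 35.
Round 2 (the seller proposes): rejecting gives the buyer an expected 0.65 × 35 = 22.75; the seller offers that and keeps 127.25.
Round 1 (the buyer proposes): rejecting gives the seller an expected 0.65 × 127.25 + 0.35 × 50 = 100.2125; the buyer offers that and keeps 49.7875.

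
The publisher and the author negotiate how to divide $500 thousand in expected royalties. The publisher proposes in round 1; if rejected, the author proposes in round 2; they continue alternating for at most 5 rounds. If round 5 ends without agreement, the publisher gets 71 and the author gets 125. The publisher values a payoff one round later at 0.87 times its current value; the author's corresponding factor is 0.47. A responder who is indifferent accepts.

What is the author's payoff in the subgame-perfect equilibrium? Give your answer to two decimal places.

63.94

Round 5 (the publisher proposes): the author gets 125 if talks fail, so the publisher offers 125 and keeps 375.
Round 4 (the author proposes): the publisher can get 375 next round, worth 0.87 × 375 = 326.25 now; the author offers that and keeps 173.75.
Round 3 (the publisher proposes): the author can get 173.75 next round, worth 0.47 × 173.75 = 81.6625 now, so the publisher offers 81.6625, keeping 418.3375.
Round 2 (the author proposes): the publisher can get 418.3375 next round, worth 0.87 × 418.3375 = 363.953625 now. The author offers 363.953625 and keeps 500 − 363.953625 = 136.046375.
Round 1 (the publisher proposes): the author can get 136.046375 next round, worth 0.47 × 136.046375 = 63.94179625 now, so the publisher offers 63.94179625, keeping 436.05820375.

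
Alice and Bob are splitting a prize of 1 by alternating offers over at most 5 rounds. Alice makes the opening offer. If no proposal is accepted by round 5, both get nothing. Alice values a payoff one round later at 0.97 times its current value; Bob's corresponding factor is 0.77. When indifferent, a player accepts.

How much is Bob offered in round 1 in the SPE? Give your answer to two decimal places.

0.04

Round 5 (Alice proposes): Bob will accept anything ≥ 0, so Alice offers 0 and keeps 1.
Round 4 (Bob proposes): Alice can get 1 next round, worth 0.97 × 1 = 0.97 now, so Bob offers 0.97, keeping 0.03.
Round 3 (Alice proposes): Bob can get 0.03 next round, worth 0.77 × 0.03 = 0.0231 now. Alice offers 0.0231 and keeps 1 − 0.0231 = 0.9769.
Round 2 (Bob proposes): Alice can get 0.9769 next round, worth 0.97 × 0.9769 = 0.947593 now. Bob offers 0.947593 and keeps 1 − 0.947593 = 0.052407.
Round 1 (Alice proposes): Bob can get 0.052407 next round, worth 0.77 × 0.052407 = 0.04035339 now; Alice offers that and keeps 0.95964661.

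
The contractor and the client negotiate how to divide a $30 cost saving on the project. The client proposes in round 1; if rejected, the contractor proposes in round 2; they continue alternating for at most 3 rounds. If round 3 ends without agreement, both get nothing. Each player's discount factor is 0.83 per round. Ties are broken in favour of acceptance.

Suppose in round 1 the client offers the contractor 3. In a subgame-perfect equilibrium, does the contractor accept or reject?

Round 3 (the client proposes): rejection yields 0 for the contractor; the client offers 0 and keeps 30.
Round 2 (the contractor proposes): the client can get 30 next round, worth 0.83 × 30 = 24.9 now; the contractor offers that and keeps 5.1.
So by rejecting in round 1, the contractor gets 5.1 next round, worth 0.83 × 5.1 = 4.233 now.
Offer 3 < 4.233, so the contractor rejects.

Reject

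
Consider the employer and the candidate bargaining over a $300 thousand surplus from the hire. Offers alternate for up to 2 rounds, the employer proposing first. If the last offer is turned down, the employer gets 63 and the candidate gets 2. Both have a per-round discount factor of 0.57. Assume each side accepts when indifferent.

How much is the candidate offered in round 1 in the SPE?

By backward induction:
Round 2 (the candidate proposes): the employer gets 63 if talks fail, so the candidate offers 63 and keeps 237.
Round 1 (the employer proposes): the candidate can get 237 next round, worth 0.57 × 237 = 135.09 now, so the employer offers 135.09, keeping 164.91.

135.09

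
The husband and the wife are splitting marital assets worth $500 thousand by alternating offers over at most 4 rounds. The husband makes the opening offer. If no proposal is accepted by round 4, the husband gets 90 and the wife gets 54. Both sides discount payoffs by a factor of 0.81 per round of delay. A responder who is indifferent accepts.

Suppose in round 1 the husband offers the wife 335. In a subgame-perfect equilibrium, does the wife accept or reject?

Accept

Round 4 (the wife proposes): the husband gets 90 if talks fail, so the wife offers 90 and keeps 410.
Round 3 (the husband proposes): the wife can get 410 next round, worth 0.81 × 410 = 332.1 now. The husband offers 332.1 and keeps 500 − 332.1 = 167.9.
Round 2 (the wife proposes): the husband can get 167.9 next round, worth 0.81 × 167.9 = 135.999 now. The wife offers 135.999 and keeps 500 − 135.999 = 364.001.
So by rejecting in round 1, the wife gets 364.001 next round, worth 0.81 × 364.001 = 294.84081 now.
Offer 335 ≥ 294.84081, so the wife accepts.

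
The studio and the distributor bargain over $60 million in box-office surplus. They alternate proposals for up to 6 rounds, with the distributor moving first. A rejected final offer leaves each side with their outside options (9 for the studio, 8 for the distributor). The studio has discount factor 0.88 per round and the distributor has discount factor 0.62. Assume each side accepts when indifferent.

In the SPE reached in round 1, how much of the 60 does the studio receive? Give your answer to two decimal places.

Round 6 (the studio proposes): the distributor gets 8 if talks fail, so the studio offers 8 and keeps 52.
Round 5 (the distributor proposes): the studio can get 52 next round, worth 0.88 × 52 = 45.76 now. The distributor offers 45.76 and keeps 60 − 45.76 = 14.24.
Round 4 (the studio proposes): the distributor can get 14.24 next round, worth 0.62 × 14.24 = 8.8288 now, so the studio offers 8.8288, keeping 51.1712.
Round 3 (the distributor proposes): the studio can get 51.1712 next round, worth 0.88 × 51.1712 = 45.030656 now. The distributor offers 45.030656 and keeps 60 − 45.030656 = 14.969344.
Round 2 (the studio proposes): the distributor can get 14.969344 next round, worth 0.62 × 14.969344 = 9.28099328 now. The studio offers 9.28099328 and keeps 60 − 9.28099328 = 50.71900672.
Round 1 (the distributor proposes): the studio can get 50.71900672 next round, worth 0.88 × 50.71900672 = 44.6327259136 now. The distributor offers 44.6327259136 and keeps 60 − 44.6327259136 = 15.3672740864.

44.63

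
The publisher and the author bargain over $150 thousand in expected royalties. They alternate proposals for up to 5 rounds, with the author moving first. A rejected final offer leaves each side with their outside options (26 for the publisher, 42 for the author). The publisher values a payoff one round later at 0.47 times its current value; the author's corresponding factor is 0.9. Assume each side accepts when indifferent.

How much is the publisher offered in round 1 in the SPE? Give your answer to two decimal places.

By backward induction:
Round 5 (the author proposes): the publisher gets 26 if talks fail, so the author offers 26 and keeps 124.
Round 4 (the publisher proposes): the author can get 124 next round, worth 0.9 × 124 = 111.6 now, so the publisher offers 111.6, keeping 38.4.
Round 3 (the author proposes): the publisher can get 38.4 next round, worth 0.47 × 38.4 = 18.048 now. The author offers 18.048 and keeps 150 − 18.048 = 131.952.
Round 2 (the publisher proposes): the author can get 131.952 next round, worth 0.9 × 131.952 = 118.7568 now. The publisher offers 118.7568 and keeps 150 − 118.7568 = 31.2432.
Round 1 (the author proposes): the publisher can get 31.2432 next round, worth 0.47 × 31.2432 = 14.684304 now. The author offers 14.684304 and keeps 150 − 14.684304 = 135.315696.

14.68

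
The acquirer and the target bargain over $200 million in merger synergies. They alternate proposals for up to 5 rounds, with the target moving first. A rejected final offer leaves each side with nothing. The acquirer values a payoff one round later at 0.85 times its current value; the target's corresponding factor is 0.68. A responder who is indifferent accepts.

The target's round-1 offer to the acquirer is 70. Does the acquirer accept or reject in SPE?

Round 5 (the target proposes): the acquirer will accept anything ≥ 0, so the target offers 0 and keeps 200.
Round 4 (the acquirer proposes): the target can get 200 next round, worth 0.68 × 200 = 136 now. The acquirer offers 136 and keeps 200 − 136 = 64.
Round 3 (the target proposes): the acquirer can get 64 next round, worth 0.85 × 64 = 54.4 now, so the target offers 54.4, keeping 145.6.
Round 2 (the acquirer proposes): the target can get 145.6 next round, worth 0.68 × 145.6 = 99.008 now, so the acquirer offers 99.008, keeping 100.992.
So by rejecting in round 1, the acquirer gets 100.992 next round, worth 0.85 × 100.992 = 85.8432 now.
Offer 70 < 85.8432, so the acquirer rejects.

Reject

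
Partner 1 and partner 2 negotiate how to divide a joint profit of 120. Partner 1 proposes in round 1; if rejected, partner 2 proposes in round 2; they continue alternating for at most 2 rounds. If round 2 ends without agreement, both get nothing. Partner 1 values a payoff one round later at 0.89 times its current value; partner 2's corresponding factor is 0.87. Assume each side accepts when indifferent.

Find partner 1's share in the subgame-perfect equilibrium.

15.6

Solve by backward induction from round 2.
Round 2 (partner 2 proposes): partner 1 will accept anything ≥ 0, so partner 2 offers 0 and keeps 120.
Round 1 (partner 1 proposes): partner 2 can get 120 next round, worth 0.87 × 120 = 104.4 now, so partner 1 offers 104.4, keeping 15.6.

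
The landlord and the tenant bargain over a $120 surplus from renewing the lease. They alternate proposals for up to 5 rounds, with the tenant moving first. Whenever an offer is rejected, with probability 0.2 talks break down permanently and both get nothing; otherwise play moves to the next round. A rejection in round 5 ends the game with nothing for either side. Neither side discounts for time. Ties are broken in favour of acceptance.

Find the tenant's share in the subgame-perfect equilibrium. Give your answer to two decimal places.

Round 5 (the tenant proposes): rejection yields 0 for the landlord; the tenant offers 0 and keeps 120.
Round 4 (the landlord proposes): rejecting gives the tenant an expected 0.8 × 120 = 96; the landlord offers that and keeps 24.
Round 3 (the tenant proposes): rejecting gives the landlord an expected 0.8 × 24 = 19.2, so the tenant offers 19.2, keeping 100.8.
Round 2 (the landlord proposes): rejecting gives the tenant an expected 0.8 × 100.8 = 80.64; the landlord offers that and keeps 39.36.
Round 1 (the tenant proposes): rejecting gives the landlord an expected 0.8 × 39.36 = 31.488; the tenant offers that and keeps 88.512.

88.51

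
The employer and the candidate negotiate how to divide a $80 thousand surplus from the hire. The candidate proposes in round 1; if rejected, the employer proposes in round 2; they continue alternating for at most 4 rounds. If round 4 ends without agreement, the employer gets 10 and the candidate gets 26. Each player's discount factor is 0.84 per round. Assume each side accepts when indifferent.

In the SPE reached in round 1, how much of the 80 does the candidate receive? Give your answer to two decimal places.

37.24

Round 4 (the employer proposes): the candidate gets 26 if talks fail, so the employer offers 26 and keeps 54.
Round 3 (the candidate proposes): the employer can get 54 next round, worth 0.84 × 54 = 45.36 now; the candidate offers that and keeps 34.64.
Round 2 (the employer proposes): the candidate can get 34.64 next round, worth 0.84 × 34.64 = 29.0976 now. The employer offers 29.0976 and keeps 80 − 29.0976 = 50.9024.
Round 1 (the candidate proposes): the employer can get 50.9024 next round, worth 0.84 × 50.9024 = 42.758016 now. The candidate offers 42.758016 and keeps 80 − 42.758016 = 37.241984.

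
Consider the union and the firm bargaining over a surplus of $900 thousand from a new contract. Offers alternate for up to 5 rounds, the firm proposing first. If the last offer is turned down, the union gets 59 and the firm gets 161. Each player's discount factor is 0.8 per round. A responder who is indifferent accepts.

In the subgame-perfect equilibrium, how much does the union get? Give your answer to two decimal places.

Round 5 (the firm proposes): the union gets 59 if talks fail, so the firm offers 59 and keeps 841.
Round 4 (the union proposes): the firm can get 841 next round, worth 0.8 × 841 = 672.8 now, so the union offers 672.8, keeping 227.2.
Round 3 (the firm proposes): the union can get 227.2 next round, worth 0.8 × 227.2 = 181.76 now, so the firm offers 181.76, keeping 718.24.
Round 2 (the union proposes): the firm can get 718.24 next round, worth 0.8 × 718.24 = 574.592 now. The union offers 574.592 and keeps 900 − 574.592 = 325.408.
Round 1 (the firm proposes): the union can get 325.408 next round, worth 0.8 × 325.408 = 260.3264 now. The firm offers 260.3264 and keeps 900 − 260.3264 = 639.6736.

260.33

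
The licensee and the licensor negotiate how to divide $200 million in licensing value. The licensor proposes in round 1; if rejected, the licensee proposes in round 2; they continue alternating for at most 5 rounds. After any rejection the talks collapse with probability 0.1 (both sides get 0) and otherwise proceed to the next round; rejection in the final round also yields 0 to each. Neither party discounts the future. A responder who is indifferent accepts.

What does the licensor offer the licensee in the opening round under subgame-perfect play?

32.58

Round 5 (the licensor proposes): the licensee will accept anything ≥ 0, so the licensor offers 0 and keeps 200.
Round 4 (the licensee proposes): rejecting gives the licensor an expected 0.9 × 200 = 180, so the licensee offers 180, keeping 20.
Round 3 (the licensor proposes): rejecting gives the licensee an expected 0.9 × 20 = 18. The licensor offers 18 and keeps 200 − 18 = 182.
Round 2 (the licensee proposes): rejecting gives the licensor an expected 0.9 × 182 = 163.8; the licensee offers that and keeps 36.2.
Round 1 (the licensor proposes): rejecting gives the licensee an expected 0.9 × 36.2 = 32.58. The licensor offers 32.58 and keeps 200 − 32.58 = 167.42.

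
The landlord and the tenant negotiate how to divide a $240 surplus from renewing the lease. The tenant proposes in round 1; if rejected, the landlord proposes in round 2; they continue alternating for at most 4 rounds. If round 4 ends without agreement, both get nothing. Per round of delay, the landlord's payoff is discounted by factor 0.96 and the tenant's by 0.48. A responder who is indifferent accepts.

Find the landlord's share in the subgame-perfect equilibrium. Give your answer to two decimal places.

225.98

Work backward from the last round.
Round 4 (the landlord proposes): rejection yields 0 for the tenant; the landlord offers 0 and keeps 240.
Round 3 (the tenant proposes): the landlord can get 240 next round, worth 0.96 × 240 = 230.4 now. The tenant offers 230.4 and keeps 240 − 230.4 = 9.6.
Round 2 (the landlord proposes): the tenant can get 9.6 next round, worth 0.48 × 9.6 = 4.608 now, so the landlord offers 4.608, keeping 235.392.
Round 1 (the tenant proposes): the landlord can get 235.392 next round, worth 0.96 × 235.392 = 225.97632 now. The tenant offers 225.97632 and keeps 240 − 225.97632 = 14.02368.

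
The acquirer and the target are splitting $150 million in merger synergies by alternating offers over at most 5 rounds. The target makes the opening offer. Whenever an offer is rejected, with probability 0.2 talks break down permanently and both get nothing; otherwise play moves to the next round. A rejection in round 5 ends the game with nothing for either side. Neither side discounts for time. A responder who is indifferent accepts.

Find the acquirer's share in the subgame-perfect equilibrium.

39.36

Round 5 (the target proposes): the acquirer will accept anything ≥ 0, so the target offers 0 and keeps 150.
Round 4 (the acquirer proposes): rejecting gives the target an expected 0.8 × 150 = 120. The acquirer offers 120 and keeps 150 − 120 = 30.
Round 3 (the target proposes): rejecting gives the acquirer an expected 0.8 × 30 = 24. The target offers 24 and keeps 150 − 24 = 126.
Round 2 (the acquirer proposes): rejecting gives the target an expected 0.8 × 126 = 100.8, so the acquirer offers 100.8, keeping 49.2.
Round 1 (the target proposes): rejecting gives the acquirer an expected 0.8 × 49.2 = 39.36, so the target offers 39.36, keeping 110.64.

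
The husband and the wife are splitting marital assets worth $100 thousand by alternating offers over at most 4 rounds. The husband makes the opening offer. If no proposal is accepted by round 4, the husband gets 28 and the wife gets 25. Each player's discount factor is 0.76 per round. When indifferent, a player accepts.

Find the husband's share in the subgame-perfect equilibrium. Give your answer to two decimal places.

50.15

Round 4 (the wife proposes): the husband gets 28 if talks fail, so the wife offers 28 and keeps 72.
Round 3 (the husband proposes): the wife can get 72 next round, worth 0.76 × 72 = 54.72 now; the husband offers that and keeps 45.28.
Round 2 (the wife proposes): the husband can get 45.28 next round, worth 0.76 × 45.28 = 34.4128 now; the wife offers that and keeps 65.5872.
Round 1 (the husband proposes): the wife can get 65.5872 next round, worth 0.76 × 65.5872 = 49.846272 now, so the husband offers 49.846272, keeping 50.153728.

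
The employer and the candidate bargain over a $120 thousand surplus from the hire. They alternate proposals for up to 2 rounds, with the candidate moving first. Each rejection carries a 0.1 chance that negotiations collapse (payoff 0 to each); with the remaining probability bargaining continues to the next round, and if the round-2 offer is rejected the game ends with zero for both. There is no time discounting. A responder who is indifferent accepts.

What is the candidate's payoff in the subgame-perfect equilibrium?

By backward induction:
Round 2 (the employer proposes): the candidate will accept anything ≥ 0, so the employer offers 0 and keeps 120.
Round 1 (the candidate proposes): rejecting gives the employer an expected 0.9 × 120 = 108; the candidate offers that and keeps 12.

12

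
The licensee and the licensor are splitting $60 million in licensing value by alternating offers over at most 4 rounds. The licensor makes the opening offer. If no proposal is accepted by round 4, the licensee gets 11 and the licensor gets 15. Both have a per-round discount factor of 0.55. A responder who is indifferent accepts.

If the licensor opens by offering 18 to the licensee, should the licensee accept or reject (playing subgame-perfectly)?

Reject

Work out the licensee's continuation value if the offer is rejected.
Round 4 (the licensee proposes): the licensor gets 15 if talks fail, so the licensee offers 15 and keeps 45.
Round 3 (the licensor proposes): the licensee can get 45 next round, worth 0.55 × 45 = 24.75 now; the licensor offers that and keeps 35.25.
Round 2 (the licensee proposes): the licensor can get 35.25 next round, worth 0.55 × 35.25 = 19.3875 now; the licensee offers that and keeps 40.6125.
So by rejecting in round 1, the licensee gets 40.6125 next round, worth 0.55 × 40.6125 = 22.336875 now.
Offer 18 < 22.336875, so the licensee rejects.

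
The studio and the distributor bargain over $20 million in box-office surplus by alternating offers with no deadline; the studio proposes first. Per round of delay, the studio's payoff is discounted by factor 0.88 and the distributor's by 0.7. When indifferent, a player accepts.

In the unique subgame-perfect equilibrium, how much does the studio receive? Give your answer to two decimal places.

When the studio proposes, the distributor accepts any offer worth at least 0.7 times what the distributor would get by proposing next round; and vice versa.
This gives x = 20 − 0.7y and y = 20 − 0.88x, where x and y are each side's share when it proposes.
Hence (1 − 0.7·0.88)x = 20(1 − 0.7), i.e. 0.384·x = 6.
x = 15.625; the distributor's share is 20 − x = 4.375.

15.63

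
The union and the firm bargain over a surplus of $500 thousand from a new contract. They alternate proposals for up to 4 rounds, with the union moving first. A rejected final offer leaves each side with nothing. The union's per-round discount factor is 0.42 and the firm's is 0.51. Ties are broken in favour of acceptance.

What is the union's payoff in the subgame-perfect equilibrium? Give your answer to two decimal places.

297.48

By backward induction:
Round 4 (the firm proposes): the union will accept anything ≥ 0, so the firm offers 0 and keeps 500.
Round 3 (the union proposes): the firm can get 500 next round, worth 0.51 × 500 = 255 now; the union offers that and keeps 245.
Round 2 (the firm proposes): the union can get 245 next round, worth 0.42 × 245 = 102.9 now, so the firm offers 102.9, keeping 397.1.
Round 1 (the union proposes): the firm can get 397.1 next round, worth 0.51 × 397.1 = 202.521 now; the union offers that and keeps 297.479.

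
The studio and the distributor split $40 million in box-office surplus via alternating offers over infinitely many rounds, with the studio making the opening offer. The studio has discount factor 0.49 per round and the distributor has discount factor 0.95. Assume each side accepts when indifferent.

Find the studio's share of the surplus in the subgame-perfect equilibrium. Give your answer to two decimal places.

When the studio proposes, the distributor accepts any offer worth at least 0.95 times what the distributor would get by proposing next round; and vice versa.
This gives x = 40 − 0.95y and y = 40 − 0.49x, where x and y are each side's share when it proposes.
Hence (1 − 0.95·0.49)x = 40(1 − 0.95), i.e. 0.5345·x = 2.
x ≈ 3.7418; the distributor's share is 40 − x ≈ 36.2582.

3.74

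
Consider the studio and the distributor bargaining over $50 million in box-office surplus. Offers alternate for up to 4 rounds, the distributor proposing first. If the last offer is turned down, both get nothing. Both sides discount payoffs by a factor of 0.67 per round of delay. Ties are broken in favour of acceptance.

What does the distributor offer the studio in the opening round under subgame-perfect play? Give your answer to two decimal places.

Round 4 (the studio proposes): the distributor will accept anything ≥ 0, so the studio offers 0 and keeps 50.
Round 3 (the distributor proposes): the studio can get 50 next round, worth 0.67 × 50 = 33.5 now, so the distributor offers 33.5, keeping 16.5.
Round 2 (the studio proposes): the distributor can get 16.5 next round, worth 0.67 × 16.5 = 11.055 now; the studio offers that and keeps 38.945.
Round 1 (the distributor proposes): the studio can get 38.945 next round, worth 0.67 × 38.945 = 26.09315 now; the distributor offers that and keeps 23.90685.

26.09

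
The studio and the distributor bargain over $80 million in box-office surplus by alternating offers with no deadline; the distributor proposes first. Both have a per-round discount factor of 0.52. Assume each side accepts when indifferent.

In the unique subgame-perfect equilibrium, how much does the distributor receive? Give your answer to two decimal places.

Let x be the distributor's share when the distributor proposes and y be the studio's share when the studio proposes.
The studio accepts iff offered ≥ 0.52·y, so x = 80 − 0.52y. Symmetrically y = 80 − 0.52x.
Substituting: x = 80 − 0.52(80 − 0.52x), giving x(1 − 0.52·0.52) = 80(1 − 0.52).
So x = 80 × 0.48 / 0.7296 ≈ 52.6316, and the studio receives 80 − x ≈ 27.3684.

52.63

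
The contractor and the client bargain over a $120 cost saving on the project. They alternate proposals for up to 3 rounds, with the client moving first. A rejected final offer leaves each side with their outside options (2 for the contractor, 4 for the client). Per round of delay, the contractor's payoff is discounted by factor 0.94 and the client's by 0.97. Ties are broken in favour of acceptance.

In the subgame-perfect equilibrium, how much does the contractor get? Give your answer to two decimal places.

5.21

Round 3 (the client proposes): the contractor gets 2 if talks fail, so the client offers 2 and keeps 118.
Round 2 (the contractor proposes): the client can get 118 next round, worth 0.97 × 118 = 114.46 now, so the contractor offers 114.46, keeping 5.54.
Round 1 (the client proposes): the contractor can get 5.54 next round, worth 0.94 × 5.54 = 5.2076 now; the client offers that and keeps 114.7924.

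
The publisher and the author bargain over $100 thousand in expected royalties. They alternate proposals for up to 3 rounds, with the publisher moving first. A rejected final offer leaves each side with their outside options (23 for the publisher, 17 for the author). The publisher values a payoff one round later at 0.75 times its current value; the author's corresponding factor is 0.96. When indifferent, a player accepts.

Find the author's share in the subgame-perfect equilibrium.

36.24

Round 3 (the publisher proposes): the author gets 17 if talks fail, so the publisher offers 17 and keeps 83.
Round 2 (the author proposes): the publisher can get 83 next round, worth 0.75 × 83 = 62.25 now; the author offers that and keeps 37.75.
Round 1 (the publisher proposes): the author can get 37.75 next round, worth 0.96 × 37.75 = 36.24 now, so the publisher offers 36.24, keeping 63.76.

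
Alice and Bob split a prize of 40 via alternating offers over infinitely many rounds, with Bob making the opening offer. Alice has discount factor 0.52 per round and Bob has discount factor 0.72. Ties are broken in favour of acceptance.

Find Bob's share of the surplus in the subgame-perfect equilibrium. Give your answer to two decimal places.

In a stationary SPE each proposer offers the other exactly their discounted continuation value.
If Bob keeps x when proposing and Alice keeps y when proposing, then x = 40 − 0.52y and y = 40 − 0.72x.
Solving: x = 40(1 − 0.52) / (1 − 0.72·0.52) = 19.2 / 0.6256 ≈ 30.6905.
Alice gets 40 − 30.6905 ≈ 9.3095.

30.69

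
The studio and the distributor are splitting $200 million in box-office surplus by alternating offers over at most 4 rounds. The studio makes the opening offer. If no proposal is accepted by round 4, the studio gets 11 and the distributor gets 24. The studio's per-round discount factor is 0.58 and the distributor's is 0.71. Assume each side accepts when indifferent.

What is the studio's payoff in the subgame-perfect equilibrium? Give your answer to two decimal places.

Round 4 (the distributor proposes): the studio gets 11 if talks fail, so the distributor offers 11 and keeps 189.
Round 3 (the studio proposes): the distributor can get 189 next round, worth 0.71 × 189 = 134.19 now, so the studio offers 134.19, keeping 65.81.
Round 2 (the distributor proposes): the studio can get 65.81 next round, worth 0.58 × 65.81 = 38.1698 now, so the distributor offers 38.1698, keeping 161.8302.
Round 1 (the studio proposes): the distributor can get 161.8302 next round, worth 0.71 × 161.8302 = 114.899442 now, so the studio offers 114.899442, keeping 85.100558.

85.10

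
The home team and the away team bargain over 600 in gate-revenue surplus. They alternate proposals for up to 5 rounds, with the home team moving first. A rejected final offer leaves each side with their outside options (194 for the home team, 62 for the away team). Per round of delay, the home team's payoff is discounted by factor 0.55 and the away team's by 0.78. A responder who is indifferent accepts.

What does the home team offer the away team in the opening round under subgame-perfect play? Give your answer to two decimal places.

312.36

Work backward from the last round.
Round 5 (the home team proposes): the away team gets 62 if talks fail, so the home team offers 62 and keeps 538.
Round 4 (the away team proposes): the home team can get 538 next round, worth 0.55 × 538 = 295.9 now. The away team offers 295.9 and keeps 600 − 295.9 = 304.1.
Round 3 (the home team proposes): the away team can get 304.1 next round, worth 0.78 × 304.1 = 237.198 now. The home team offers 237.198 and keeps 600 − 237.198 = 362.802.
Round 2 (the away team proposes): the home team can get 362.802 next round, worth 0.55 × 362.802 = 199.5411 now; the away team offers that and keeps 400.4589.
Round 1 (the home team proposes): the away team can get 400.4589 next round, worth 0.78 × 400.4589 = 312.357942 now, so the home team offers 312.357942, keeping 287.642058.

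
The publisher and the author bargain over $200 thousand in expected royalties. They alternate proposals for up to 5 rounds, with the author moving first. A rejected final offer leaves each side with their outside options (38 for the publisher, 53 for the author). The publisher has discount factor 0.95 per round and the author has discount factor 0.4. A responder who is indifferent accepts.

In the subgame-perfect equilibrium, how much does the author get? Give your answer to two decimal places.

Round 5 (the author proposes): the publisher gets 38 if talks fail, so the author offers 38 and keeps 162.
Round 4 (the publisher proposes): the author can get 162 next round, worth 0.4 × 162 = 64.8 now, so the publisher offers 64.8, keeping 135.2.
Round 3 (the author proposes): the publisher can get 135.2 next round, worth 0.95 × 135.2 = 128.44 now. The author offers 128.44 and keeps 200 − 128.44 = 71.56.
Round 2 (the publisher proposes): the author can get 71.56 next round, worth 0.4 × 71.56 = 28.624 now, so the publisher offers 28.624, keeping 171.376.
Round 1 (the author proposes): the publisher can get 171.376 next round, worth 0.95 × 171.376 = 162.8072 now, so the author offers 162.8072, keeping 37.1928.

37.19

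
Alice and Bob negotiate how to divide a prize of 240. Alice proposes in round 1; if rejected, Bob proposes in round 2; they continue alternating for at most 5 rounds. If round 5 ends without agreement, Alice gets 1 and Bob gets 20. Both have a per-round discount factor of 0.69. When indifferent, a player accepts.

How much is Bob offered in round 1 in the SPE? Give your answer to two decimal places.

80.31

Round 5 (Alice proposes): Bob gets 20 if talks fail, so Alice offers 20 and keeps 220.
Round 4 (Bob proposes): Alice can get 220 next round, worth 0.69 × 220 = 151.8 now; Bob offers that and keeps 88.2.
Round 3 (Alice proposes): Bob can get 88.2 next round, worth 0.69 × 88.2 = 60.858 now, so Alice offers 60.858, keeping 179.142.
Round 2 (Bob proposes): Alice can get 179.142 next round, worth 0.69 × 179.142 = 123.60798 now, so Bob offers 123.60798, keeping 116.39202.
Round 1 (Alice proposes): Bob can get 116.39202 next round, worth 0.69 × 116.39202 = 80.3104938 now; Alice offers that and keeps 159.6895062.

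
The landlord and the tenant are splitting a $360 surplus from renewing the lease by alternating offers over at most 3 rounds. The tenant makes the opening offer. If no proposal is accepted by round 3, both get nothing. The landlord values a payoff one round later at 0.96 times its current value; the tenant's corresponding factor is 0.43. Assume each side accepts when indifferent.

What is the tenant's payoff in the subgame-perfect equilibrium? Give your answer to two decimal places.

Work backward from the last round.
Round 3 (the tenant proposes): rejection yields 0 for the landlord; the tenant offers 0 and keeps 360.
Round 2 (the landlord proposes): the tenant can get 360 next round, worth 0.43 × 360 = 154.8 now, so the landlord offers 154.8, keeping 205.2.
Round 1 (the tenant proposes): the landlord can get 205.2 next round, worth 0.96 × 205.2 = 196.992 now; the tenant offers that and keeps 163.008.

163.01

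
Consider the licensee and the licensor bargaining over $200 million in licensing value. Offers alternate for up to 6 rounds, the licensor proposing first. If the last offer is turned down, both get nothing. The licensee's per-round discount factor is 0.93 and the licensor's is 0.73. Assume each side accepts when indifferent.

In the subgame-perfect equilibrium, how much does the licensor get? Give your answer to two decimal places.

Round 6 (the licensee proposes): the licensor will accept anything ≥ 0, so the licensee offers 0 and keeps 200.
Round 5 (the licensor proposes): the licensee can get 200 next round, worth 0.93 × 200 = 186 now; the licensor offers that and keeps 14.
Round 4 (the licensee proposes): the licensor can get 14 next round, worth 0.73 × 14 = 10.22 now. The licensee offers 10.22 and keeps 200 − 10.22 = 189.78.
Round 3 (the licensor proposes): the licensee can get 189.78 next round, worth 0.93 × 189.78 = 176.4954 now, so the licensor offers 176.4954, keeping 23.5046.
Round 2 (the licensee proposes): the licensor can get 23.5046 next round, worth 0.73 × 23.5046 = 17.158358 now. The licensee offers 17.158358 and keeps 200 − 17.158358 = 182.841642.
Round 1 (the licensor proposes): the licensee can get 182.841642 next round, worth 0.93 × 182.841642 = 170.04272706 now, so the licensor offers 170.04272706, keeping 29.95727294.

29.96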